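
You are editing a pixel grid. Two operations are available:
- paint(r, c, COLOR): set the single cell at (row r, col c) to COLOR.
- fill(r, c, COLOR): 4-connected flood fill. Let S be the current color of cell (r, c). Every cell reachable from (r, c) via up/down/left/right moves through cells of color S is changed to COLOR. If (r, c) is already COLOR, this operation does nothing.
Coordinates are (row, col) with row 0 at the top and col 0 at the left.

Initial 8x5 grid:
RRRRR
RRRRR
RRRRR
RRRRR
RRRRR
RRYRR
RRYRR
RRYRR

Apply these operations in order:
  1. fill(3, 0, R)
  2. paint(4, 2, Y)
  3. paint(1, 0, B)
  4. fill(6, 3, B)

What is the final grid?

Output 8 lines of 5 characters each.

Answer: BBBBB
BBBBB
BBBBB
BBBBB
BBYBB
BBYBB
BBYBB
BBYBB

Derivation:
After op 1 fill(3,0,R) [0 cells changed]:
RRRRR
RRRRR
RRRRR
RRRRR
RRRRR
RRYRR
RRYRR
RRYRR
After op 2 paint(4,2,Y):
RRRRR
RRRRR
RRRRR
RRRRR
RRYRR
RRYRR
RRYRR
RRYRR
After op 3 paint(1,0,B):
RRRRR
BRRRR
RRRRR
RRRRR
RRYRR
RRYRR
RRYRR
RRYRR
After op 4 fill(6,3,B) [35 cells changed]:
BBBBB
BBBBB
BBBBB
BBBBB
BBYBB
BBYBB
BBYBB
BBYBB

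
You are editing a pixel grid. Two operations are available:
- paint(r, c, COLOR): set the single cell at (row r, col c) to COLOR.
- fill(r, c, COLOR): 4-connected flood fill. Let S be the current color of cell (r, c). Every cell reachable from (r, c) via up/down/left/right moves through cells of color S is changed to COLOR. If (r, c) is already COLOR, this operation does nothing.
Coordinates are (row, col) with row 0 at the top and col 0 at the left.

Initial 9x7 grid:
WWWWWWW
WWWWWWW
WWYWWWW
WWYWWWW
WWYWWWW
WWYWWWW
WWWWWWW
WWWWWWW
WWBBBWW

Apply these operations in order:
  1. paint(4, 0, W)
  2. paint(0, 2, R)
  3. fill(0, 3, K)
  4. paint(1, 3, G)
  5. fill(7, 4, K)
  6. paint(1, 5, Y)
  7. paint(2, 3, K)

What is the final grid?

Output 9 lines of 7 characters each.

After op 1 paint(4,0,W):
WWWWWWW
WWWWWWW
WWYWWWW
WWYWWWW
WWYWWWW
WWYWWWW
WWWWWWW
WWWWWWW
WWBBBWW
After op 2 paint(0,2,R):
WWRWWWW
WWWWWWW
WWYWWWW
WWYWWWW
WWYWWWW
WWYWWWW
WWWWWWW
WWWWWWW
WWBBBWW
After op 3 fill(0,3,K) [55 cells changed]:
KKRKKKK
KKKKKKK
KKYKKKK
KKYKKKK
KKYKKKK
KKYKKKK
KKKKKKK
KKKKKKK
KKBBBKK
After op 4 paint(1,3,G):
KKRKKKK
KKKGKKK
KKYKKKK
KKYKKKK
KKYKKKK
KKYKKKK
KKKKKKK
KKKKKKK
KKBBBKK
After op 5 fill(7,4,K) [0 cells changed]:
KKRKKKK
KKKGKKK
KKYKKKK
KKYKKKK
KKYKKKK
KKYKKKK
KKKKKKK
KKKKKKK
KKBBBKK
After op 6 paint(1,5,Y):
KKRKKKK
KKKGKYK
KKYKKKK
KKYKKKK
KKYKKKK
KKYKKKK
KKKKKKK
KKKKKKK
KKBBBKK
After op 7 paint(2,3,K):
KKRKKKK
KKKGKYK
KKYKKKK
KKYKKKK
KKYKKKK
KKYKKKK
KKKKKKK
KKKKKKK
KKBBBKK

Answer: KKRKKKK
KKKGKYK
KKYKKKK
KKYKKKK
KKYKKKK
KKYKKKK
KKKKKKK
KKKKKKK
KKBBBKK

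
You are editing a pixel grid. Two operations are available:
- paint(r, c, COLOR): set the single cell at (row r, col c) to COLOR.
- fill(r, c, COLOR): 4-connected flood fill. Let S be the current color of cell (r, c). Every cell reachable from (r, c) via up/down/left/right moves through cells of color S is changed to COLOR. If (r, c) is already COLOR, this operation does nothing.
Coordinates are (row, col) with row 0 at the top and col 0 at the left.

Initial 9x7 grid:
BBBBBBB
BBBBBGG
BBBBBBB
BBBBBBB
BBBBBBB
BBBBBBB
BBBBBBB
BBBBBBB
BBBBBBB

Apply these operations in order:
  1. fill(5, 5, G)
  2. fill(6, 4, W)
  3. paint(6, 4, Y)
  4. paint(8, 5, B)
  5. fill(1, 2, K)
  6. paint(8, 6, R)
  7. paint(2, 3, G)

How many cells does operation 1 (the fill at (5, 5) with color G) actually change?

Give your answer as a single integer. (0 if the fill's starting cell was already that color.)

After op 1 fill(5,5,G) [61 cells changed]:
GGGGGGG
GGGGGGG
GGGGGGG
GGGGGGG
GGGGGGG
GGGGGGG
GGGGGGG
GGGGGGG
GGGGGGG

Answer: 61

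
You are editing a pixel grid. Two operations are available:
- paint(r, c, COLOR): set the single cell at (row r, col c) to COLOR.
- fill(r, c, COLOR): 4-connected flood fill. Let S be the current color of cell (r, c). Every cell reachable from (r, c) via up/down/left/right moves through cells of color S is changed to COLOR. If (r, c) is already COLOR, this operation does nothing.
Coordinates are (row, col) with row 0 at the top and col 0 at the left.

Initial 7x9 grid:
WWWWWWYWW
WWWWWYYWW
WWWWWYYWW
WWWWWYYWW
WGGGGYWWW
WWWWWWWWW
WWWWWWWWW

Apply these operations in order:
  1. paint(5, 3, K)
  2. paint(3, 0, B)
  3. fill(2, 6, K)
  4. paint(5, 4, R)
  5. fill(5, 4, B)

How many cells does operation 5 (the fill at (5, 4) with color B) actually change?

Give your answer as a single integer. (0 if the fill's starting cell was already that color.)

Answer: 1

Derivation:
After op 1 paint(5,3,K):
WWWWWWYWW
WWWWWYYWW
WWWWWYYWW
WWWWWYYWW
WGGGGYWWW
WWWKWWWWW
WWWWWWWWW
After op 2 paint(3,0,B):
WWWWWWYWW
WWWWWYYWW
WWWWWYYWW
BWWWWYYWW
WGGGGYWWW
WWWKWWWWW
WWWWWWWWW
After op 3 fill(2,6,K) [8 cells changed]:
WWWWWWKWW
WWWWWKKWW
WWWWWKKWW
BWWWWKKWW
WGGGGKWWW
WWWKWWWWW
WWWWWWWWW
After op 4 paint(5,4,R):
WWWWWWKWW
WWWWWKKWW
WWWWWKKWW
BWWWWKKWW
WGGGGKWWW
WWWKRWWWW
WWWWWWWWW
After op 5 fill(5,4,B) [1 cells changed]:
WWWWWWKWW
WWWWWKKWW
WWWWWKKWW
BWWWWKKWW
WGGGGKWWW
WWWKBWWWW
WWWWWWWWW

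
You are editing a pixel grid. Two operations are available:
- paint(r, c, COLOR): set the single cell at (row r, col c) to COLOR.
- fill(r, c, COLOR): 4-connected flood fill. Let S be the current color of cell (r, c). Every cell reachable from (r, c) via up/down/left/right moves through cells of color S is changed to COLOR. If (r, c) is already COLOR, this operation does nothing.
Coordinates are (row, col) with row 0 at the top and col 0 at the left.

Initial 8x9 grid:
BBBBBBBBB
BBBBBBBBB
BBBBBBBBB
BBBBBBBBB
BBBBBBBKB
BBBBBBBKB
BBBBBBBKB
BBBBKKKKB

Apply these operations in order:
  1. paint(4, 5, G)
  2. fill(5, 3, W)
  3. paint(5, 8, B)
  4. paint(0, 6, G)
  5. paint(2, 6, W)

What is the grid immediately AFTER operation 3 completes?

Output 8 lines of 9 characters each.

Answer: WWWWWWWWW
WWWWWWWWW
WWWWWWWWW
WWWWWWWWW
WWWWWGWKW
WWWWWWWKB
WWWWWWWKW
WWWWKKKKW

Derivation:
After op 1 paint(4,5,G):
BBBBBBBBB
BBBBBBBBB
BBBBBBBBB
BBBBBBBBB
BBBBBGBKB
BBBBBBBKB
BBBBBBBKB
BBBBKKKKB
After op 2 fill(5,3,W) [64 cells changed]:
WWWWWWWWW
WWWWWWWWW
WWWWWWWWW
WWWWWWWWW
WWWWWGWKW
WWWWWWWKW
WWWWWWWKW
WWWWKKKKW
After op 3 paint(5,8,B):
WWWWWWWWW
WWWWWWWWW
WWWWWWWWW
WWWWWWWWW
WWWWWGWKW
WWWWWWWKB
WWWWWWWKW
WWWWKKKKW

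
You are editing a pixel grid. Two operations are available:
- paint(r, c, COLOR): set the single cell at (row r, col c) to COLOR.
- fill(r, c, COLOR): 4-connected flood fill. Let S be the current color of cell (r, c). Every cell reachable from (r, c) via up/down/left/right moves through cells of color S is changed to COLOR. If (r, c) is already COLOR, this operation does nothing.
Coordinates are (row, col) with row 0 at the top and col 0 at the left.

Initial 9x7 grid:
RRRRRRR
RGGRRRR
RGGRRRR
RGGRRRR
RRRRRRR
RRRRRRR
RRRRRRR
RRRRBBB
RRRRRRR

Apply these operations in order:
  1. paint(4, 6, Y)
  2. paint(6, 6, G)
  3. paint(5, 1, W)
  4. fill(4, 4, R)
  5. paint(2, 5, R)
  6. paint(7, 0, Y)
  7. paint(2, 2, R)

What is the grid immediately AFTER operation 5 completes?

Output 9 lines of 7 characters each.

After op 1 paint(4,6,Y):
RRRRRRR
RGGRRRR
RGGRRRR
RGGRRRR
RRRRRRY
RRRRRRR
RRRRRRR
RRRRBBB
RRRRRRR
After op 2 paint(6,6,G):
RRRRRRR
RGGRRRR
RGGRRRR
RGGRRRR
RRRRRRY
RRRRRRR
RRRRRRG
RRRRBBB
RRRRRRR
After op 3 paint(5,1,W):
RRRRRRR
RGGRRRR
RGGRRRR
RGGRRRR
RRRRRRY
RWRRRRR
RRRRRRG
RRRRBBB
RRRRRRR
After op 4 fill(4,4,R) [0 cells changed]:
RRRRRRR
RGGRRRR
RGGRRRR
RGGRRRR
RRRRRRY
RWRRRRR
RRRRRRG
RRRRBBB
RRRRRRR
After op 5 paint(2,5,R):
RRRRRRR
RGGRRRR
RGGRRRR
RGGRRRR
RRRRRRY
RWRRRRR
RRRRRRG
RRRRBBB
RRRRRRR

Answer: RRRRRRR
RGGRRRR
RGGRRRR
RGGRRRR
RRRRRRY
RWRRRRR
RRRRRRG
RRRRBBB
RRRRRRR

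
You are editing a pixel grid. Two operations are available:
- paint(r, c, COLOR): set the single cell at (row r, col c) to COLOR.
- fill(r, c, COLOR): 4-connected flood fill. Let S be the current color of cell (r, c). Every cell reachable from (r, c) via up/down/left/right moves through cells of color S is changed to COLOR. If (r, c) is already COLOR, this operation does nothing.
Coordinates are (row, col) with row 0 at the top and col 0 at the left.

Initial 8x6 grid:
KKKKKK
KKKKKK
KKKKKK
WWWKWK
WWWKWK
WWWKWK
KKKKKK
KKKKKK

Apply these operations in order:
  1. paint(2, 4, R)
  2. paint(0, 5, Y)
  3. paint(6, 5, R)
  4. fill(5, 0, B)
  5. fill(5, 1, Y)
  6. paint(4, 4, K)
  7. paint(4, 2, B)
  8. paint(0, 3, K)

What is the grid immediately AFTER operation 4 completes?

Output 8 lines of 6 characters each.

Answer: KKKKKY
KKKKKK
KKKKRK
BBBKWK
BBBKWK
BBBKWK
KKKKKR
KKKKKK

Derivation:
After op 1 paint(2,4,R):
KKKKKK
KKKKKK
KKKKRK
WWWKWK
WWWKWK
WWWKWK
KKKKKK
KKKKKK
After op 2 paint(0,5,Y):
KKKKKY
KKKKKK
KKKKRK
WWWKWK
WWWKWK
WWWKWK
KKKKKK
KKKKKK
After op 3 paint(6,5,R):
KKKKKY
KKKKKK
KKKKRK
WWWKWK
WWWKWK
WWWKWK
KKKKKR
KKKKKK
After op 4 fill(5,0,B) [9 cells changed]:
KKKKKY
KKKKKK
KKKKRK
BBBKWK
BBBKWK
BBBKWK
KKKKKR
KKKKKK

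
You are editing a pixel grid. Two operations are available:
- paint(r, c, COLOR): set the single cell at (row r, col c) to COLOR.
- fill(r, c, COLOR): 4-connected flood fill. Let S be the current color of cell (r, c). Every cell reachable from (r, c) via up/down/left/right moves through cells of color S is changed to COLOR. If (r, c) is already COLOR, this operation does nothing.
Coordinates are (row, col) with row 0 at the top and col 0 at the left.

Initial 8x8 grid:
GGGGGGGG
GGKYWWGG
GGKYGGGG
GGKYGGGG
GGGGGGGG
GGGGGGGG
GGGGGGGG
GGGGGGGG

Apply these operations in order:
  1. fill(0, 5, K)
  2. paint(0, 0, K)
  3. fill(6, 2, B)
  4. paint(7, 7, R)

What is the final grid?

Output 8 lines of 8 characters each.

Answer: BBBBBBBB
BBBYWWBB
BBBYBBBB
BBBYBBBB
BBBBBBBB
BBBBBBBB
BBBBBBBB
BBBBBBBR

Derivation:
After op 1 fill(0,5,K) [56 cells changed]:
KKKKKKKK
KKKYWWKK
KKKYKKKK
KKKYKKKK
KKKKKKKK
KKKKKKKK
KKKKKKKK
KKKKKKKK
After op 2 paint(0,0,K):
KKKKKKKK
KKKYWWKK
KKKYKKKK
KKKYKKKK
KKKKKKKK
KKKKKKKK
KKKKKKKK
KKKKKKKK
After op 3 fill(6,2,B) [59 cells changed]:
BBBBBBBB
BBBYWWBB
BBBYBBBB
BBBYBBBB
BBBBBBBB
BBBBBBBB
BBBBBBBB
BBBBBBBB
After op 4 paint(7,7,R):
BBBBBBBB
BBBYWWBB
BBBYBBBB
BBBYBBBB
BBBBBBBB
BBBBBBBB
BBBBBBBB
BBBBBBBR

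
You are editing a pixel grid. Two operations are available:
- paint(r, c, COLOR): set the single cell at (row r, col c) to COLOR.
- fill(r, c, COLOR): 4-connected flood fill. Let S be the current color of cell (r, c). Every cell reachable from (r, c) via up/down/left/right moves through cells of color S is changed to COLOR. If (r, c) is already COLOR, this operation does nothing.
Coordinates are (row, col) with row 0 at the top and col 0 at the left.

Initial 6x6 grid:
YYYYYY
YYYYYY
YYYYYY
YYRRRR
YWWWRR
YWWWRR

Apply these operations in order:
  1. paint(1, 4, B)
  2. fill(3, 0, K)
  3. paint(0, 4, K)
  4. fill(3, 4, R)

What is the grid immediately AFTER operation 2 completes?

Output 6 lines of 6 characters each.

Answer: KKKKKK
KKKKBK
KKKKKK
KKRRRR
KWWWRR
KWWWRR

Derivation:
After op 1 paint(1,4,B):
YYYYYY
YYYYBY
YYYYYY
YYRRRR
YWWWRR
YWWWRR
After op 2 fill(3,0,K) [21 cells changed]:
KKKKKK
KKKKBK
KKKKKK
KKRRRR
KWWWRR
KWWWRR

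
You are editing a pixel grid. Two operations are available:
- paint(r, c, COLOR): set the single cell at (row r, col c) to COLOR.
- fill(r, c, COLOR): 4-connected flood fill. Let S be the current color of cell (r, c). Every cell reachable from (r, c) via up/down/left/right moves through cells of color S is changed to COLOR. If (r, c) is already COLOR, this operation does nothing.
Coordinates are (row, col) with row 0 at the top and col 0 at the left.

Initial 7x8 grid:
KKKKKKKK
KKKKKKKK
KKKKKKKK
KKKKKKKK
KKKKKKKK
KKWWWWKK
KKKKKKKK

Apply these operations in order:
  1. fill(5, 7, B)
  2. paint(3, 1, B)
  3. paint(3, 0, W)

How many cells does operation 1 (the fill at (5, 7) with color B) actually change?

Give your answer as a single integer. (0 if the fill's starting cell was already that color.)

Answer: 52

Derivation:
After op 1 fill(5,7,B) [52 cells changed]:
BBBBBBBB
BBBBBBBB
BBBBBBBB
BBBBBBBB
BBBBBBBB
BBWWWWBB
BBBBBBBB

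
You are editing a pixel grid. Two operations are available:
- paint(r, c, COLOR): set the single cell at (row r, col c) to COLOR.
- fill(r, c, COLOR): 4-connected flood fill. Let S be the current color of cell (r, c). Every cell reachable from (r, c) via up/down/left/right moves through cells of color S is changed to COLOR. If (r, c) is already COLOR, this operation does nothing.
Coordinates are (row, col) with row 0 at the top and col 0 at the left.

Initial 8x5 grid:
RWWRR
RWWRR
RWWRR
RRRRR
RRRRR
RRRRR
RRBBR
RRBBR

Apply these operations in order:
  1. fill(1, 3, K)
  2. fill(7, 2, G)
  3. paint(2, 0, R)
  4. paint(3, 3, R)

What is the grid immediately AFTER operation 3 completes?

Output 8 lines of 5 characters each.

After op 1 fill(1,3,K) [30 cells changed]:
KWWKK
KWWKK
KWWKK
KKKKK
KKKKK
KKKKK
KKBBK
KKBBK
After op 2 fill(7,2,G) [4 cells changed]:
KWWKK
KWWKK
KWWKK
KKKKK
KKKKK
KKKKK
KKGGK
KKGGK
After op 3 paint(2,0,R):
KWWKK
KWWKK
RWWKK
KKKKK
KKKKK
KKKKK
KKGGK
KKGGK

Answer: KWWKK
KWWKK
RWWKK
KKKKK
KKKKK
KKKKK
KKGGK
KKGGK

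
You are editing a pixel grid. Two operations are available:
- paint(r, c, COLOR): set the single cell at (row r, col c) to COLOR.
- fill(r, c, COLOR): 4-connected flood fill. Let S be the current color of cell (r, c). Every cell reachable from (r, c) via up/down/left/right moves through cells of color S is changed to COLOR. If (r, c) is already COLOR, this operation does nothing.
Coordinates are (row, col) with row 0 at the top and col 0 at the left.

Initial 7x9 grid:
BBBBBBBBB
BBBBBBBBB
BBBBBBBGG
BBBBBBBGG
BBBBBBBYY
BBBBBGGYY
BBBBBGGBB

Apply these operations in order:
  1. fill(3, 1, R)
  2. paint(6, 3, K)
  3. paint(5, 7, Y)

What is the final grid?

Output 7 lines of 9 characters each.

After op 1 fill(3,1,R) [49 cells changed]:
RRRRRRRRR
RRRRRRRRR
RRRRRRRGG
RRRRRRRGG
RRRRRRRYY
RRRRRGGYY
RRRRRGGBB
After op 2 paint(6,3,K):
RRRRRRRRR
RRRRRRRRR
RRRRRRRGG
RRRRRRRGG
RRRRRRRYY
RRRRRGGYY
RRRKRGGBB
After op 3 paint(5,7,Y):
RRRRRRRRR
RRRRRRRRR
RRRRRRRGG
RRRRRRRGG
RRRRRRRYY
RRRRRGGYY
RRRKRGGBB

Answer: RRRRRRRRR
RRRRRRRRR
RRRRRRRGG
RRRRRRRGG
RRRRRRRYY
RRRRRGGYY
RRRKRGGBB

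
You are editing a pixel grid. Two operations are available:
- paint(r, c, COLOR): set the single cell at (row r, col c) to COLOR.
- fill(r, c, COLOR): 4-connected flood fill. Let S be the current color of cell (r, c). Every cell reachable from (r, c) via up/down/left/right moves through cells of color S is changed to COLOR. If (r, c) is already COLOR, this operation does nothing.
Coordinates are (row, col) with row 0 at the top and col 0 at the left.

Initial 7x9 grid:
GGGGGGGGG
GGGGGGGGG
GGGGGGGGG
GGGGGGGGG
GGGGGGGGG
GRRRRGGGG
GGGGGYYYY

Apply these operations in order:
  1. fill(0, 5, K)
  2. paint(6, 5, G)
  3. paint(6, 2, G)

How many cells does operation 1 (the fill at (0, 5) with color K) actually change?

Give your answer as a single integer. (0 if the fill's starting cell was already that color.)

After op 1 fill(0,5,K) [55 cells changed]:
KKKKKKKKK
KKKKKKKKK
KKKKKKKKK
KKKKKKKKK
KKKKKKKKK
KRRRRKKKK
KKKKKYYYY

Answer: 55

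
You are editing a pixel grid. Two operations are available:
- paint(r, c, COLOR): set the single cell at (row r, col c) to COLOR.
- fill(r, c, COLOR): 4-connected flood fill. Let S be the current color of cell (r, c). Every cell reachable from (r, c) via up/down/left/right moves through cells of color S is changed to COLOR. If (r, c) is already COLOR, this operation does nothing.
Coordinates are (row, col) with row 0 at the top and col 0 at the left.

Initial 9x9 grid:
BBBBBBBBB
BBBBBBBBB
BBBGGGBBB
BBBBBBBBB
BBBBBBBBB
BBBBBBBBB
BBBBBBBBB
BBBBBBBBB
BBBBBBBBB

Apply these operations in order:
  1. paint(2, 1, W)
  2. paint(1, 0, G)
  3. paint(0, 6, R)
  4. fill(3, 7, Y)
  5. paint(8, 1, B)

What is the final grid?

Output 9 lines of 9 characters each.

Answer: YYYYYYRYY
GYYYYYYYY
YWYGGGYYY
YYYYYYYYY
YYYYYYYYY
YYYYYYYYY
YYYYYYYYY
YYYYYYYYY
YBYYYYYYY

Derivation:
After op 1 paint(2,1,W):
BBBBBBBBB
BBBBBBBBB
BWBGGGBBB
BBBBBBBBB
BBBBBBBBB
BBBBBBBBB
BBBBBBBBB
BBBBBBBBB
BBBBBBBBB
After op 2 paint(1,0,G):
BBBBBBBBB
GBBBBBBBB
BWBGGGBBB
BBBBBBBBB
BBBBBBBBB
BBBBBBBBB
BBBBBBBBB
BBBBBBBBB
BBBBBBBBB
After op 3 paint(0,6,R):
BBBBBBRBB
GBBBBBBBB
BWBGGGBBB
BBBBBBBBB
BBBBBBBBB
BBBBBBBBB
BBBBBBBBB
BBBBBBBBB
BBBBBBBBB
After op 4 fill(3,7,Y) [75 cells changed]:
YYYYYYRYY
GYYYYYYYY
YWYGGGYYY
YYYYYYYYY
YYYYYYYYY
YYYYYYYYY
YYYYYYYYY
YYYYYYYYY
YYYYYYYYY
After op 5 paint(8,1,B):
YYYYYYRYY
GYYYYYYYY
YWYGGGYYY
YYYYYYYYY
YYYYYYYYY
YYYYYYYYY
YYYYYYYYY
YYYYYYYYY
YBYYYYYYY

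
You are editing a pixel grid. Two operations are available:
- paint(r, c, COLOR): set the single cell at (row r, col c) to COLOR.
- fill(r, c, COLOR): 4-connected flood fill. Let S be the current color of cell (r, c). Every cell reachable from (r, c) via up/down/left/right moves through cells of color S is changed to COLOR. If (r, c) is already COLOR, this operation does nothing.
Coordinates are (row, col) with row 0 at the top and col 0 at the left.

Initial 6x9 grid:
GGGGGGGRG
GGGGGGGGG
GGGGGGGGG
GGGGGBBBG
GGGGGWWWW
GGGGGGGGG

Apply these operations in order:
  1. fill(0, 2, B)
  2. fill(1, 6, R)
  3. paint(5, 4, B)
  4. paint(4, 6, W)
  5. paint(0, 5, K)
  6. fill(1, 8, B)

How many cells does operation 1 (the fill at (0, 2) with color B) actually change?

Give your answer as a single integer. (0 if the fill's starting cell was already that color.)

After op 1 fill(0,2,B) [46 cells changed]:
BBBBBBBRB
BBBBBBBBB
BBBBBBBBB
BBBBBBBBB
BBBBBWWWW
BBBBBBBBB

Answer: 46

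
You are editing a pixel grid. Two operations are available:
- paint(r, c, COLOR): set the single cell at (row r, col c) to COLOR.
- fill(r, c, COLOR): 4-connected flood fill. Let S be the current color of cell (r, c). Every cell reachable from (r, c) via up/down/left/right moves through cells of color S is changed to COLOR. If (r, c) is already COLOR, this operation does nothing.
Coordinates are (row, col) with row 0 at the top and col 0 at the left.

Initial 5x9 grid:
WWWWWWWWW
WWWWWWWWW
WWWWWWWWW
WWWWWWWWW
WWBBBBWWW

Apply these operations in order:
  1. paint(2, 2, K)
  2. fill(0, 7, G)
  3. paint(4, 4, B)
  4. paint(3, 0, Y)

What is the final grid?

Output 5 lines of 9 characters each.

Answer: GGGGGGGGG
GGGGGGGGG
GGKGGGGGG
YGGGGGGGG
GGBBBBGGG

Derivation:
After op 1 paint(2,2,K):
WWWWWWWWW
WWWWWWWWW
WWKWWWWWW
WWWWWWWWW
WWBBBBWWW
After op 2 fill(0,7,G) [40 cells changed]:
GGGGGGGGG
GGGGGGGGG
GGKGGGGGG
GGGGGGGGG
GGBBBBGGG
After op 3 paint(4,4,B):
GGGGGGGGG
GGGGGGGGG
GGKGGGGGG
GGGGGGGGG
GGBBBBGGG
After op 4 paint(3,0,Y):
GGGGGGGGG
GGGGGGGGG
GGKGGGGGG
YGGGGGGGG
GGBBBBGGG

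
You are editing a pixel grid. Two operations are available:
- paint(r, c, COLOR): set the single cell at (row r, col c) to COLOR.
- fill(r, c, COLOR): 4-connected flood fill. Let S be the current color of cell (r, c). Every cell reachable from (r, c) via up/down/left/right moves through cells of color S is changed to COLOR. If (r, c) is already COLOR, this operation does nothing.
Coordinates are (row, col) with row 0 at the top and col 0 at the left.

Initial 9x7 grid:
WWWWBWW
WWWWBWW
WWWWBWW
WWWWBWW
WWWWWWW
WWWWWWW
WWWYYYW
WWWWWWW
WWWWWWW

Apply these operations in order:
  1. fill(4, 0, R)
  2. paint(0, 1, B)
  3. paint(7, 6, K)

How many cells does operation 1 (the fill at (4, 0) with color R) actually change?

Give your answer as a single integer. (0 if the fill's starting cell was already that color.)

Answer: 56

Derivation:
After op 1 fill(4,0,R) [56 cells changed]:
RRRRBRR
RRRRBRR
RRRRBRR
RRRRBRR
RRRRRRR
RRRRRRR
RRRYYYR
RRRRRRR
RRRRRRR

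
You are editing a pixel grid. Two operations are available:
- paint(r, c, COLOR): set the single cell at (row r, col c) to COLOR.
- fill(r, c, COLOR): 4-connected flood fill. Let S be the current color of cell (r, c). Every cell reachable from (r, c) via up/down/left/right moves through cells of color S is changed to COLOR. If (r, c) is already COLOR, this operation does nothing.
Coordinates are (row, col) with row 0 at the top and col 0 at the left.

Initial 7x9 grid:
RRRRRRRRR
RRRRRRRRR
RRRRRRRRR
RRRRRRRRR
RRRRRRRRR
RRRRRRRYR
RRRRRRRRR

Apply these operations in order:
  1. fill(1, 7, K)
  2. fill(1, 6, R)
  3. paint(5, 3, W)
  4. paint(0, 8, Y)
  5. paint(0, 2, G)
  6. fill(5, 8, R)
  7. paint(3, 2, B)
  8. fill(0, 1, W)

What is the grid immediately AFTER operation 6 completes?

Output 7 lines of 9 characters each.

Answer: RRGRRRRRY
RRRRRRRRR
RRRRRRRRR
RRRRRRRRR
RRRRRRRRR
RRRWRRRYR
RRRRRRRRR

Derivation:
After op 1 fill(1,7,K) [62 cells changed]:
KKKKKKKKK
KKKKKKKKK
KKKKKKKKK
KKKKKKKKK
KKKKKKKKK
KKKKKKKYK
KKKKKKKKK
After op 2 fill(1,6,R) [62 cells changed]:
RRRRRRRRR
RRRRRRRRR
RRRRRRRRR
RRRRRRRRR
RRRRRRRRR
RRRRRRRYR
RRRRRRRRR
After op 3 paint(5,3,W):
RRRRRRRRR
RRRRRRRRR
RRRRRRRRR
RRRRRRRRR
RRRRRRRRR
RRRWRRRYR
RRRRRRRRR
After op 4 paint(0,8,Y):
RRRRRRRRY
RRRRRRRRR
RRRRRRRRR
RRRRRRRRR
RRRRRRRRR
RRRWRRRYR
RRRRRRRRR
After op 5 paint(0,2,G):
RRGRRRRRY
RRRRRRRRR
RRRRRRRRR
RRRRRRRRR
RRRRRRRRR
RRRWRRRYR
RRRRRRRRR
After op 6 fill(5,8,R) [0 cells changed]:
RRGRRRRRY
RRRRRRRRR
RRRRRRRRR
RRRRRRRRR
RRRRRRRRR
RRRWRRRYR
RRRRRRRRR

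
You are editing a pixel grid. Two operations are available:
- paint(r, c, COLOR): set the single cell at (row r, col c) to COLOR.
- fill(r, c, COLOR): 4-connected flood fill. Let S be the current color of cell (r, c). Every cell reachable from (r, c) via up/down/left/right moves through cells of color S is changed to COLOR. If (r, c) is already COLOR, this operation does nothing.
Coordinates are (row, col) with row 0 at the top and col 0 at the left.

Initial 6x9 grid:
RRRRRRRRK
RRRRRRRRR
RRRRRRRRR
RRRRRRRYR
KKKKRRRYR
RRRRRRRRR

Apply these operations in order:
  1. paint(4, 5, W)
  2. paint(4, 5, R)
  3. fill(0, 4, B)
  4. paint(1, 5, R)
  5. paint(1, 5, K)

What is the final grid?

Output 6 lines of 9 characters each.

Answer: BBBBBBBBK
BBBBBKBBB
BBBBBBBBB
BBBBBBBYB
KKKKBBBYB
BBBBBBBBB

Derivation:
After op 1 paint(4,5,W):
RRRRRRRRK
RRRRRRRRR
RRRRRRRRR
RRRRRRRYR
KKKKRWRYR
RRRRRRRRR
After op 2 paint(4,5,R):
RRRRRRRRK
RRRRRRRRR
RRRRRRRRR
RRRRRRRYR
KKKKRRRYR
RRRRRRRRR
After op 3 fill(0,4,B) [47 cells changed]:
BBBBBBBBK
BBBBBBBBB
BBBBBBBBB
BBBBBBBYB
KKKKBBBYB
BBBBBBBBB
After op 4 paint(1,5,R):
BBBBBBBBK
BBBBBRBBB
BBBBBBBBB
BBBBBBBYB
KKKKBBBYB
BBBBBBBBB
After op 5 paint(1,5,K):
BBBBBBBBK
BBBBBKBBB
BBBBBBBBB
BBBBBBBYB
KKKKBBBYB
BBBBBBBBB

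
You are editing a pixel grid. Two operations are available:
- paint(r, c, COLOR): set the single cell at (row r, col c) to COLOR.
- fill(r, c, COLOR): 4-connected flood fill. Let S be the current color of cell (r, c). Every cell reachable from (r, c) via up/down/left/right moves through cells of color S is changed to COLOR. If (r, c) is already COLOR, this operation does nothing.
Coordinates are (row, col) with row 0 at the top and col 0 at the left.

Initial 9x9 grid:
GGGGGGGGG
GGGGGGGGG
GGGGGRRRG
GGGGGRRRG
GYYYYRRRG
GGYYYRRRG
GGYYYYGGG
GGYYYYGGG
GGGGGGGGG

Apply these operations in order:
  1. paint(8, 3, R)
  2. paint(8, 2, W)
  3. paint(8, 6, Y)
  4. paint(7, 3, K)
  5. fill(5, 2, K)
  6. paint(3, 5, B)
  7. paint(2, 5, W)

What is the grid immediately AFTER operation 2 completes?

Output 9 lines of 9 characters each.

Answer: GGGGGGGGG
GGGGGGGGG
GGGGGRRRG
GGGGGRRRG
GYYYYRRRG
GGYYYRRRG
GGYYYYGGG
GGYYYYGGG
GGWRGGGGG

Derivation:
After op 1 paint(8,3,R):
GGGGGGGGG
GGGGGGGGG
GGGGGRRRG
GGGGGRRRG
GYYYYRRRG
GGYYYRRRG
GGYYYYGGG
GGYYYYGGG
GGGRGGGGG
After op 2 paint(8,2,W):
GGGGGGGGG
GGGGGGGGG
GGGGGRRRG
GGGGGRRRG
GYYYYRRRG
GGYYYRRRG
GGYYYYGGG
GGYYYYGGG
GGWRGGGGG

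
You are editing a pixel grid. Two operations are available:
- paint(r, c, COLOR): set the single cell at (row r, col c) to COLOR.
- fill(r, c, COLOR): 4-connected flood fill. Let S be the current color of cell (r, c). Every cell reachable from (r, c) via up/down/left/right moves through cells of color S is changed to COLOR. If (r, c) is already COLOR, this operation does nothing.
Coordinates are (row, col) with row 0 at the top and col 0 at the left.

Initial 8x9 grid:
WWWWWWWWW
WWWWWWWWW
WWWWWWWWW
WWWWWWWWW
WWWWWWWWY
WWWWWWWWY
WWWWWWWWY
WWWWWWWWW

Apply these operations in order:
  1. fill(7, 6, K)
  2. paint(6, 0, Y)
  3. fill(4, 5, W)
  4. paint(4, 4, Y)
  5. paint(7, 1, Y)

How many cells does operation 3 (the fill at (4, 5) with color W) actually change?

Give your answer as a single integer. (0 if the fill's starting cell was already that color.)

After op 1 fill(7,6,K) [69 cells changed]:
KKKKKKKKK
KKKKKKKKK
KKKKKKKKK
KKKKKKKKK
KKKKKKKKY
KKKKKKKKY
KKKKKKKKY
KKKKKKKKK
After op 2 paint(6,0,Y):
KKKKKKKKK
KKKKKKKKK
KKKKKKKKK
KKKKKKKKK
KKKKKKKKY
KKKKKKKKY
YKKKKKKKY
KKKKKKKKK
After op 3 fill(4,5,W) [68 cells changed]:
WWWWWWWWW
WWWWWWWWW
WWWWWWWWW
WWWWWWWWW
WWWWWWWWY
WWWWWWWWY
YWWWWWWWY
WWWWWWWWW

Answer: 68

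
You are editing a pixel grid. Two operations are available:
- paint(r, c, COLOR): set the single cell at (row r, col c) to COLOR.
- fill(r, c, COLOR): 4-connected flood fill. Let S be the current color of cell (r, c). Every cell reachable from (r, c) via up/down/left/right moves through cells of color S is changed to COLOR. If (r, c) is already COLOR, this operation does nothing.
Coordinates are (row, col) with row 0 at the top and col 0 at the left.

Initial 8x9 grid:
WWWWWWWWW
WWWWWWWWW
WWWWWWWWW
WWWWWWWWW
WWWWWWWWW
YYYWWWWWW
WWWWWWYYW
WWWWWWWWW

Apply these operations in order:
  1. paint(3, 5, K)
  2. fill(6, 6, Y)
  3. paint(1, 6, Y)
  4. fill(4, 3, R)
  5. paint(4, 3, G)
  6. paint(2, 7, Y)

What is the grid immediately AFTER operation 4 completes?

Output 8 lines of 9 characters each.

After op 1 paint(3,5,K):
WWWWWWWWW
WWWWWWWWW
WWWWWWWWW
WWWWWKWWW
WWWWWWWWW
YYYWWWWWW
WWWWWWYYW
WWWWWWWWW
After op 2 fill(6,6,Y) [0 cells changed]:
WWWWWWWWW
WWWWWWWWW
WWWWWWWWW
WWWWWKWWW
WWWWWWWWW
YYYWWWWWW
WWWWWWYYW
WWWWWWWWW
After op 3 paint(1,6,Y):
WWWWWWWWW
WWWWWWYWW
WWWWWWWWW
WWWWWKWWW
WWWWWWWWW
YYYWWWWWW
WWWWWWYYW
WWWWWWWWW
After op 4 fill(4,3,R) [65 cells changed]:
RRRRRRRRR
RRRRRRYRR
RRRRRRRRR
RRRRRKRRR
RRRRRRRRR
YYYRRRRRR
RRRRRRYYR
RRRRRRRRR

Answer: RRRRRRRRR
RRRRRRYRR
RRRRRRRRR
RRRRRKRRR
RRRRRRRRR
YYYRRRRRR
RRRRRRYYR
RRRRRRRRR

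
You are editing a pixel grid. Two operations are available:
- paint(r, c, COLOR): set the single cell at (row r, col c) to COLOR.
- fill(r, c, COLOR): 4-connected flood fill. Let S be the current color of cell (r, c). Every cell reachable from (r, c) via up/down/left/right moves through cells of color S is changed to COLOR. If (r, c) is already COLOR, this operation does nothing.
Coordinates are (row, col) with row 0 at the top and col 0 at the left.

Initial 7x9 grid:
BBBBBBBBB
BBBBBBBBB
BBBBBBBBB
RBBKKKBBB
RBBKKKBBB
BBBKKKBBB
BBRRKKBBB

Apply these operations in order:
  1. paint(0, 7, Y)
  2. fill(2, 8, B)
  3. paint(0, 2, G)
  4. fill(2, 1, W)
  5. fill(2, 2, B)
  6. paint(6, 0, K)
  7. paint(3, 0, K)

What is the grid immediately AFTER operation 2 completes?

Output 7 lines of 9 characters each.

After op 1 paint(0,7,Y):
BBBBBBBYB
BBBBBBBBB
BBBBBBBBB
RBBKKKBBB
RBBKKKBBB
BBBKKKBBB
BBRRKKBBB
After op 2 fill(2,8,B) [0 cells changed]:
BBBBBBBYB
BBBBBBBBB
BBBBBBBBB
RBBKKKBBB
RBBKKKBBB
BBBKKKBBB
BBRRKKBBB

Answer: BBBBBBBYB
BBBBBBBBB
BBBBBBBBB
RBBKKKBBB
RBBKKKBBB
BBBKKKBBB
BBRRKKBBB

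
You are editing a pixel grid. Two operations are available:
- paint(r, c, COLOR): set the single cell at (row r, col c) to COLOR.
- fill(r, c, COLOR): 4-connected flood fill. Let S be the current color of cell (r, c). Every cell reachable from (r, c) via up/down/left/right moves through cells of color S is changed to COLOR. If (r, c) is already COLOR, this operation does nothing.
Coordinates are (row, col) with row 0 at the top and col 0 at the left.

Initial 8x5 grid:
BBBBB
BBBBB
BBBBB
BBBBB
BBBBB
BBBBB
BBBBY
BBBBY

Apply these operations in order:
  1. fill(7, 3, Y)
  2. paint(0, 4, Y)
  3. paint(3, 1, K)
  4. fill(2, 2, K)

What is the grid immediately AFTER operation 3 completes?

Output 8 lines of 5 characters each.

Answer: YYYYY
YYYYY
YYYYY
YKYYY
YYYYY
YYYYY
YYYYY
YYYYY

Derivation:
After op 1 fill(7,3,Y) [38 cells changed]:
YYYYY
YYYYY
YYYYY
YYYYY
YYYYY
YYYYY
YYYYY
YYYYY
After op 2 paint(0,4,Y):
YYYYY
YYYYY
YYYYY
YYYYY
YYYYY
YYYYY
YYYYY
YYYYY
After op 3 paint(3,1,K):
YYYYY
YYYYY
YYYYY
YKYYY
YYYYY
YYYYY
YYYYY
YYYYY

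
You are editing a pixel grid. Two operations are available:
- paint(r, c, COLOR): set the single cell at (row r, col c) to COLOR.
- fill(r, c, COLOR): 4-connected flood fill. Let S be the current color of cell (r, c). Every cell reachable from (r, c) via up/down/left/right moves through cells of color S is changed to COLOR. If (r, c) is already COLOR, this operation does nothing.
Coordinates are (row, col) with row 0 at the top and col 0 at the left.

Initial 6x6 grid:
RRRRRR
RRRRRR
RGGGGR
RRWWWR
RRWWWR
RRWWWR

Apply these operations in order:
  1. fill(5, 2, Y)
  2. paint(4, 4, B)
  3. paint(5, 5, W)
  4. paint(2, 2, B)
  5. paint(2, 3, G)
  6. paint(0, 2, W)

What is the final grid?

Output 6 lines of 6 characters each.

After op 1 fill(5,2,Y) [9 cells changed]:
RRRRRR
RRRRRR
RGGGGR
RRYYYR
RRYYYR
RRYYYR
After op 2 paint(4,4,B):
RRRRRR
RRRRRR
RGGGGR
RRYYYR
RRYYBR
RRYYYR
After op 3 paint(5,5,W):
RRRRRR
RRRRRR
RGGGGR
RRYYYR
RRYYBR
RRYYYW
After op 4 paint(2,2,B):
RRRRRR
RRRRRR
RGBGGR
RRYYYR
RRYYBR
RRYYYW
After op 5 paint(2,3,G):
RRRRRR
RRRRRR
RGBGGR
RRYYYR
RRYYBR
RRYYYW
After op 6 paint(0,2,W):
RRWRRR
RRRRRR
RGBGGR
RRYYYR
RRYYBR
RRYYYW

Answer: RRWRRR
RRRRRR
RGBGGR
RRYYYR
RRYYBR
RRYYYW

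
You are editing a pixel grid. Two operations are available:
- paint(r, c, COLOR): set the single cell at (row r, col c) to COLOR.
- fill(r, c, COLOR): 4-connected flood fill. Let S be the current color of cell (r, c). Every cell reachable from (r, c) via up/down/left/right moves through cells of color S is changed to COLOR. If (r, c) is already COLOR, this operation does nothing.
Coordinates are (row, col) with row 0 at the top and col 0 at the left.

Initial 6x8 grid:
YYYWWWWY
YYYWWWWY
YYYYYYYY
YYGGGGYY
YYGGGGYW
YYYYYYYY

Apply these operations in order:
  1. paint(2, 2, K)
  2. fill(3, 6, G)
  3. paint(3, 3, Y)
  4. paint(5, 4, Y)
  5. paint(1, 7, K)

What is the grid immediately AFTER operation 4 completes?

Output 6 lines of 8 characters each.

After op 1 paint(2,2,K):
YYYWWWWY
YYYWWWWY
YYKYYYYY
YYGGGGYY
YYGGGGYW
YYYYYYYY
After op 2 fill(3,6,G) [30 cells changed]:
GGGWWWWG
GGGWWWWG
GGKGGGGG
GGGGGGGG
GGGGGGGW
GGGGGGGG
After op 3 paint(3,3,Y):
GGGWWWWG
GGGWWWWG
GGKGGGGG
GGGYGGGG
GGGGGGGW
GGGGGGGG
After op 4 paint(5,4,Y):
GGGWWWWG
GGGWWWWG
GGKGGGGG
GGGYGGGG
GGGGGGGW
GGGGYGGG

Answer: GGGWWWWG
GGGWWWWG
GGKGGGGG
GGGYGGGG
GGGGGGGW
GGGGYGGG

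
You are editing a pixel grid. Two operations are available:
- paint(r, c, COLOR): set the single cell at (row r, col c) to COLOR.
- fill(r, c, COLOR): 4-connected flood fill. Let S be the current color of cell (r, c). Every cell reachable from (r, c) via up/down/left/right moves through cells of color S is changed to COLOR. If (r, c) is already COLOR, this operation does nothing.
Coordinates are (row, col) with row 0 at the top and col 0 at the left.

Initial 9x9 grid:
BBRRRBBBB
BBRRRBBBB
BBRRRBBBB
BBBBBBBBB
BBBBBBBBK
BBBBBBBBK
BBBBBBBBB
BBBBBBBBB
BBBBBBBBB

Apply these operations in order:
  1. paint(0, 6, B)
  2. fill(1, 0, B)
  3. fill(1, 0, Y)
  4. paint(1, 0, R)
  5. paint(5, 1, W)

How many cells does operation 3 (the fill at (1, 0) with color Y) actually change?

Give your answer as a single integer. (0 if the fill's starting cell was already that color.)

Answer: 70

Derivation:
After op 1 paint(0,6,B):
BBRRRBBBB
BBRRRBBBB
BBRRRBBBB
BBBBBBBBB
BBBBBBBBK
BBBBBBBBK
BBBBBBBBB
BBBBBBBBB
BBBBBBBBB
After op 2 fill(1,0,B) [0 cells changed]:
BBRRRBBBB
BBRRRBBBB
BBRRRBBBB
BBBBBBBBB
BBBBBBBBK
BBBBBBBBK
BBBBBBBBB
BBBBBBBBB
BBBBBBBBB
After op 3 fill(1,0,Y) [70 cells changed]:
YYRRRYYYY
YYRRRYYYY
YYRRRYYYY
YYYYYYYYY
YYYYYYYYK
YYYYYYYYK
YYYYYYYYY
YYYYYYYYY
YYYYYYYYY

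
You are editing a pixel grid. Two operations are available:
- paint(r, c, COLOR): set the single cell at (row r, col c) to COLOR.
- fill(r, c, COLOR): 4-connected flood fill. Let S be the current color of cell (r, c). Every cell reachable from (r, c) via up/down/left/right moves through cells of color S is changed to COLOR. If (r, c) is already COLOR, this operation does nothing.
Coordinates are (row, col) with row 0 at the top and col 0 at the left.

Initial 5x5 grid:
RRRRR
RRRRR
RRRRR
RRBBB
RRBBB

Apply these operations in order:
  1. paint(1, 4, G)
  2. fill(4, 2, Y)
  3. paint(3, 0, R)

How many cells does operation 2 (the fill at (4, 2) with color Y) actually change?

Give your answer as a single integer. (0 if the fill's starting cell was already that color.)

After op 1 paint(1,4,G):
RRRRR
RRRRG
RRRRR
RRBBB
RRBBB
After op 2 fill(4,2,Y) [6 cells changed]:
RRRRR
RRRRG
RRRRR
RRYYY
RRYYY

Answer: 6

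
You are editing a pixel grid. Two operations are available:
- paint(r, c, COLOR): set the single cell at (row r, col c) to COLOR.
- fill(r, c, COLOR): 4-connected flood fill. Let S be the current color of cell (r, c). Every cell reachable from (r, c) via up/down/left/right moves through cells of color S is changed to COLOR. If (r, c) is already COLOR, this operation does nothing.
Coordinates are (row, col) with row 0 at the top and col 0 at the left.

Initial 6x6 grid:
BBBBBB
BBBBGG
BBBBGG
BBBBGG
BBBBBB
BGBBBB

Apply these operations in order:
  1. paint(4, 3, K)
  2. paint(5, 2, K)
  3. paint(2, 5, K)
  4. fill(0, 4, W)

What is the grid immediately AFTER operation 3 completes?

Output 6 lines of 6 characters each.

Answer: BBBBBB
BBBBGG
BBBBGK
BBBBGG
BBBKBB
BGKBBB

Derivation:
After op 1 paint(4,3,K):
BBBBBB
BBBBGG
BBBBGG
BBBBGG
BBBKBB
BGBBBB
After op 2 paint(5,2,K):
BBBBBB
BBBBGG
BBBBGG
BBBBGG
BBBKBB
BGKBBB
After op 3 paint(2,5,K):
BBBBBB
BBBBGG
BBBBGK
BBBBGG
BBBKBB
BGKBBB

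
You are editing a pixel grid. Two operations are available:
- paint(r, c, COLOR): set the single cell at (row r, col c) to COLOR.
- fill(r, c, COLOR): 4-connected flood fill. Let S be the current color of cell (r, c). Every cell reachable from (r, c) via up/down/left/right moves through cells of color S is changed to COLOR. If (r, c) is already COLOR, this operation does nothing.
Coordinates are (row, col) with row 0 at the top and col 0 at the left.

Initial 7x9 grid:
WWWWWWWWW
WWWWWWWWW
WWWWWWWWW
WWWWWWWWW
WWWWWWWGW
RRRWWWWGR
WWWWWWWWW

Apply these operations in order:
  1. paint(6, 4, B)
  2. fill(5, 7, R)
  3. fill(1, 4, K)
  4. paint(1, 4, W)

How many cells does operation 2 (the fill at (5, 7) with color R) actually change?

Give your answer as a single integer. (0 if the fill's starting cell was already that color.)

Answer: 2

Derivation:
After op 1 paint(6,4,B):
WWWWWWWWW
WWWWWWWWW
WWWWWWWWW
WWWWWWWWW
WWWWWWWGW
RRRWWWWGR
WWWWBWWWW
After op 2 fill(5,7,R) [2 cells changed]:
WWWWWWWWW
WWWWWWWWW
WWWWWWWWW
WWWWWWWWW
WWWWWWWRW
RRRWWWWRR
WWWWBWWWW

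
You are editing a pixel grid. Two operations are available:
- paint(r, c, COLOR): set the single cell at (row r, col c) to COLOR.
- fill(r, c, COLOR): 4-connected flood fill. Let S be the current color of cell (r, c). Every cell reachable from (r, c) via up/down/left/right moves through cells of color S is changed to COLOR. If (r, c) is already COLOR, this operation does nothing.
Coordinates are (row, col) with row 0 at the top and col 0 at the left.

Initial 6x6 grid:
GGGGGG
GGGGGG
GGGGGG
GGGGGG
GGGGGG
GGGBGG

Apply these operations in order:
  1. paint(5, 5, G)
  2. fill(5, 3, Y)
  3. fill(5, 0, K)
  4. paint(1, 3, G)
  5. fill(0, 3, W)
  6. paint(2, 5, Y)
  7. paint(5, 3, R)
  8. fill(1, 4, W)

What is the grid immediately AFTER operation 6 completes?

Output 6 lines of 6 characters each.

After op 1 paint(5,5,G):
GGGGGG
GGGGGG
GGGGGG
GGGGGG
GGGGGG
GGGBGG
After op 2 fill(5,3,Y) [1 cells changed]:
GGGGGG
GGGGGG
GGGGGG
GGGGGG
GGGGGG
GGGYGG
After op 3 fill(5,0,K) [35 cells changed]:
KKKKKK
KKKKKK
KKKKKK
KKKKKK
KKKKKK
KKKYKK
After op 4 paint(1,3,G):
KKKKKK
KKKGKK
KKKKKK
KKKKKK
KKKKKK
KKKYKK
After op 5 fill(0,3,W) [34 cells changed]:
WWWWWW
WWWGWW
WWWWWW
WWWWWW
WWWWWW
WWWYWW
After op 6 paint(2,5,Y):
WWWWWW
WWWGWW
WWWWWY
WWWWWW
WWWWWW
WWWYWW

Answer: WWWWWW
WWWGWW
WWWWWY
WWWWWW
WWWWWW
WWWYWW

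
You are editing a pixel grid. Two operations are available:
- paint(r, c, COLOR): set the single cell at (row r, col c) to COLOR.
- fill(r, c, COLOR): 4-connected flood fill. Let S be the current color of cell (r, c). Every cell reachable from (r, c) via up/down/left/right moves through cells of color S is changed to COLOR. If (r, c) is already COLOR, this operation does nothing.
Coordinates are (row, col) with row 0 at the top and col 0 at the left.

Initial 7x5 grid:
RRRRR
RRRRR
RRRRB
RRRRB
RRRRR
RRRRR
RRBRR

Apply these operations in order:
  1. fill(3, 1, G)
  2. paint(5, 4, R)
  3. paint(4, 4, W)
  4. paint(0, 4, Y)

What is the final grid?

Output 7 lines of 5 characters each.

Answer: GGGGY
GGGGG
GGGGB
GGGGB
GGGGW
GGGGR
GGBGG

Derivation:
After op 1 fill(3,1,G) [32 cells changed]:
GGGGG
GGGGG
GGGGB
GGGGB
GGGGG
GGGGG
GGBGG
After op 2 paint(5,4,R):
GGGGG
GGGGG
GGGGB
GGGGB
GGGGG
GGGGR
GGBGG
After op 3 paint(4,4,W):
GGGGG
GGGGG
GGGGB
GGGGB
GGGGW
GGGGR
GGBGG
After op 4 paint(0,4,Y):
GGGGY
GGGGG
GGGGB
GGGGB
GGGGW
GGGGR
GGBGG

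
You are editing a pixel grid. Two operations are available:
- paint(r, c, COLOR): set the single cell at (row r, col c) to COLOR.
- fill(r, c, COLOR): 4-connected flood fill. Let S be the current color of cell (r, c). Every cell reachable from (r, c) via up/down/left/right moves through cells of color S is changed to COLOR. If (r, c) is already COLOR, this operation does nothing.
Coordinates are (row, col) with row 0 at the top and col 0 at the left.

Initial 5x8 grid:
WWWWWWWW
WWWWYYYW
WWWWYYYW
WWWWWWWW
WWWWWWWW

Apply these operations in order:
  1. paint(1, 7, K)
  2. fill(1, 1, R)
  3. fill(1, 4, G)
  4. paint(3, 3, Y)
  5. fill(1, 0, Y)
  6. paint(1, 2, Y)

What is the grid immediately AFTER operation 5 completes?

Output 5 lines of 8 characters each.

After op 1 paint(1,7,K):
WWWWWWWW
WWWWYYYK
WWWWYYYW
WWWWWWWW
WWWWWWWW
After op 2 fill(1,1,R) [33 cells changed]:
RRRRRRRR
RRRRYYYK
RRRRYYYR
RRRRRRRR
RRRRRRRR
After op 3 fill(1,4,G) [6 cells changed]:
RRRRRRRR
RRRRGGGK
RRRRGGGR
RRRRRRRR
RRRRRRRR
After op 4 paint(3,3,Y):
RRRRRRRR
RRRRGGGK
RRRRGGGR
RRRYRRRR
RRRRRRRR
After op 5 fill(1,0,Y) [32 cells changed]:
YYYYYYYY
YYYYGGGK
YYYYGGGY
YYYYYYYY
YYYYYYYY

Answer: YYYYYYYY
YYYYGGGK
YYYYGGGY
YYYYYYYY
YYYYYYYY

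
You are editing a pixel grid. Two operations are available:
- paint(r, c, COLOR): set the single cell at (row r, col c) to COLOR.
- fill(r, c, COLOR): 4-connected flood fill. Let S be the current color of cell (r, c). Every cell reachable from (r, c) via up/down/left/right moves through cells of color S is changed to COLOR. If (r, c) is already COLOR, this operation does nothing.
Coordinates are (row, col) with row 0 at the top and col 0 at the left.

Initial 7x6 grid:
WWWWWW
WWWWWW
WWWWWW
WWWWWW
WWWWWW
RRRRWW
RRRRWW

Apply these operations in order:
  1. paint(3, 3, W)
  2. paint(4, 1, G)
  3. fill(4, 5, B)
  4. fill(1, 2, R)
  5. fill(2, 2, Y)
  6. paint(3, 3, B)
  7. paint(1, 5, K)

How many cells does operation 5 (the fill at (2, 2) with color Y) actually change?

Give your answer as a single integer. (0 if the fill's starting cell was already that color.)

Answer: 41

Derivation:
After op 1 paint(3,3,W):
WWWWWW
WWWWWW
WWWWWW
WWWWWW
WWWWWW
RRRRWW
RRRRWW
After op 2 paint(4,1,G):
WWWWWW
WWWWWW
WWWWWW
WWWWWW
WGWWWW
RRRRWW
RRRRWW
After op 3 fill(4,5,B) [33 cells changed]:
BBBBBB
BBBBBB
BBBBBB
BBBBBB
BGBBBB
RRRRBB
RRRRBB
After op 4 fill(1,2,R) [33 cells changed]:
RRRRRR
RRRRRR
RRRRRR
RRRRRR
RGRRRR
RRRRRR
RRRRRR
After op 5 fill(2,2,Y) [41 cells changed]:
YYYYYY
YYYYYY
YYYYYY
YYYYYY
YGYYYY
YYYYYY
YYYYYY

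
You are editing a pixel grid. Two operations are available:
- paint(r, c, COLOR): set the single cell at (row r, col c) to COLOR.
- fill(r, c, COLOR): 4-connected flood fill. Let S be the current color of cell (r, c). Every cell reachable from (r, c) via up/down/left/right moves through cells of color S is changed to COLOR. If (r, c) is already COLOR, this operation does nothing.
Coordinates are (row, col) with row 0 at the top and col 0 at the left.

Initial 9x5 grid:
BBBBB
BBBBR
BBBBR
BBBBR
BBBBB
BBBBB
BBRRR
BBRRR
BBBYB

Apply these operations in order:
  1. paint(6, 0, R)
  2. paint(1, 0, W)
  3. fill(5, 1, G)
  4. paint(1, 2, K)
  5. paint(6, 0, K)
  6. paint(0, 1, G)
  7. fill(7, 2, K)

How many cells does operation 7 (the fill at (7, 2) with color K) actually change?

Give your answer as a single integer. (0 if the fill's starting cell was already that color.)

After op 1 paint(6,0,R):
BBBBB
BBBBR
BBBBR
BBBBR
BBBBB
BBBBB
RBRRR
BBRRR
BBBYB
After op 2 paint(1,0,W):
BBBBB
WBBBR
BBBBR
BBBBR
BBBBB
BBBBB
RBRRR
BBRRR
BBBYB
After op 3 fill(5,1,G) [32 cells changed]:
GGGGG
WGGGR
GGGGR
GGGGR
GGGGG
GGGGG
RGRRR
GGRRR
GGGYB
After op 4 paint(1,2,K):
GGGGG
WGKGR
GGGGR
GGGGR
GGGGG
GGGGG
RGRRR
GGRRR
GGGYB
After op 5 paint(6,0,K):
GGGGG
WGKGR
GGGGR
GGGGR
GGGGG
GGGGG
KGRRR
GGRRR
GGGYB
After op 6 paint(0,1,G):
GGGGG
WGKGR
GGGGR
GGGGR
GGGGG
GGGGG
KGRRR
GGRRR
GGGYB
After op 7 fill(7,2,K) [6 cells changed]:
GGGGG
WGKGR
GGGGR
GGGGR
GGGGG
GGGGG
KGKKK
GGKKK
GGGYB

Answer: 6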